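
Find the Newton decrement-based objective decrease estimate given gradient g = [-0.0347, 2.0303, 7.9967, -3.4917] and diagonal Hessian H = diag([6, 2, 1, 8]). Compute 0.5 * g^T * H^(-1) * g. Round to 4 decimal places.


Step 1: H is diagonal, so H^(-1) * g = [-0.0058, 1.0152, 7.9967, -0.4365].
Step 2: g^T H^(-1) g = sum_i g_i^2 / H_ii
  = (-0.0347)^2/6 + (2.0303)^2/2 + (7.9967)^2/1 + (-3.4917)^2/8
  = 0.0002 + 2.0611 + 63.9472 + 1.524 = 67.5325
Step 3: Objective decrease = 0.5 * g^T H^(-1) g = 33.7662


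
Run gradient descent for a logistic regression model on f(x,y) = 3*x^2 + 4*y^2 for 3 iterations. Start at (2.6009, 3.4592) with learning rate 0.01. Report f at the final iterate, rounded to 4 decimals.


Gradient descent on f(x,y) = 3*x^2 + 4*y^2.
Starting point: (2.6009, 3.4592), alpha = 0.01
Step 1: grad_x = 2*3*2.6009 = 15.6054, grad_y = 2*4*3.4592 = 27.6736
  x_1 = 2.6009 - 0.01*15.6054 = 2.4448
  y_1 = 3.4592 - 0.01*27.6736 = 3.1825
Step 2: grad_x = 2*3*2.4448 = 14.6691, grad_y = 2*4*3.1825 = 25.4597
  x_2 = 2.4448 - 0.01*14.6691 = 2.2982
  y_2 = 3.1825 - 0.01*25.4597 = 2.9279
Step 3: grad_x = 2*3*2.2982 = 13.7889, grad_y = 2*4*2.9279 = 23.4229
  x_3 = 2.2982 - 0.01*13.7889 = 2.1603
  y_3 = 2.9279 - 0.01*23.4229 = 2.6936
f(2.1603, 2.6936) = 3*2.1603^2 + 4*2.6936^2 = 43.023


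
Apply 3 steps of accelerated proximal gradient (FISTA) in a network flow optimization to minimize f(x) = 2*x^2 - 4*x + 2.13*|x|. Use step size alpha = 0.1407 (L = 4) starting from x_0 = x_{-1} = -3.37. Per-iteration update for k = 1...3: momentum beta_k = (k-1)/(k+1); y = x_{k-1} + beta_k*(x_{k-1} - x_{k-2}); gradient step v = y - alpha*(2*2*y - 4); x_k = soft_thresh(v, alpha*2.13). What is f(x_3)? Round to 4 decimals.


FISTA on f(x) = 2*x^2 - 4*x + 2.13*|x|
L = 4, alpha = 0.1407
Iteration 1: beta = 0.0, y = -3.37 + 0.0*(-3.37 + 3.37) = -3.37
  grad(y) = -17.48, v = y - alpha*grad = -0.9106
  prox(v) = soft_thresh(-0.9106, 0.2997) = -0.6109
Iteration 2: beta = 0.3333, y = -0.6109 + 0.3333*(-0.6109 + 3.37) = 0.3088
  grad(y) = -2.7647, v = y - alpha*grad = 0.6978
  prox(v) = soft_thresh(0.6978, 0.2997) = 0.3981
Iteration 3: beta = 0.5, y = 0.3981 + 0.5*(0.3981 + 0.6109) = 0.9026
  grad(y) = -0.3895, v = y - alpha*grad = 0.9574
  prox(v) = soft_thresh(0.9574, 0.2997) = 0.6577
f(x_3) = 2*0.6577^2 - 4*0.6577 + 2.13*|0.6577| = -0.3647


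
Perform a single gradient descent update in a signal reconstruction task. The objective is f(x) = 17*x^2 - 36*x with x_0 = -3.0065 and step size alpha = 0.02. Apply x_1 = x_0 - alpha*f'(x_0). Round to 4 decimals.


We compute the gradient at x_0 and apply the update.
f'(x) = 34*x - 36
f'(-3.0065) = 34*-3.0065 - 36 = -138.221
x_1 = -3.0065 - 0.02*-138.221 = -0.2421


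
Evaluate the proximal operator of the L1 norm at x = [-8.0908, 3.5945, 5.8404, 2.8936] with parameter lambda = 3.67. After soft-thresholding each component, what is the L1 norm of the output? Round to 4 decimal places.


Soft-thresholding with lambda = 3.67:
prox(-8.0908) = sign(-8.0908)*max(|-8.0908| - 3.67, 0) = -4.4208
prox(3.5945) = sign(3.5945)*max(|3.5945| - 3.67, 0) = 0.0
prox(5.8404) = sign(5.8404)*max(|5.8404| - 3.67, 0) = 2.1704
prox(2.8936) = sign(2.8936)*max(|2.8936| - 3.67, 0) = 0.0
prox(x) = [-4.4208, 0.0, 2.1704, 0.0]
||prox(x)||_1 = 4.4208 + 0.0 + 2.1704 + 0.0 = 6.5912


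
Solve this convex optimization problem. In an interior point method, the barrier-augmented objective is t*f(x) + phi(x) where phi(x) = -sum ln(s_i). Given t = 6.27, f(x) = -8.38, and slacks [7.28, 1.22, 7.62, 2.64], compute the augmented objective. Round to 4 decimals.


Step 1: Compute log-barrier.
ln values: [1.9851, 0.1989, 2.0308, 0.9708]
phi = -(1.9851 + 0.1989 + 2.0308 + 0.9708) = -5.1855
Step 2: Compute augmented objective.
t*f(x) = 6.27*-8.38 = -52.5426
Total = -52.5426 - 5.1855 = -57.7281


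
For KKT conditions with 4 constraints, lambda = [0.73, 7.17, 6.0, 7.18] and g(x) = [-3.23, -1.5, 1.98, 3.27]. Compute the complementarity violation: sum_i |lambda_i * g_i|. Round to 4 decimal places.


KKT complementary slackness check:
lambda_1 * g_1 = 0.73 * -3.23 = -2.3579
lambda_2 * g_2 = 7.17 * -1.5 = -10.755
lambda_3 * g_3 = 6.0 * 1.98 = 11.88
lambda_4 * g_4 = 7.18 * 3.27 = 23.4786
Total violation = 2.3579 + 10.755 + 11.88 + 23.4786 = 48.4715


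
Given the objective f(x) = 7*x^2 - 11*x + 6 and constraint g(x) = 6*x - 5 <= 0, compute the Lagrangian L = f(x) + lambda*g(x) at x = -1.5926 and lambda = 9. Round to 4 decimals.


Step 1: Evaluate f(x).
f(-1.5926) = 7*(-1.5926)^2 - 11*(-1.5926) + 6 = 41.2732
Step 2: Evaluate g(x).
g(-1.5926) = 6*-1.5926 - 5 = -14.5556
Step 3: Compute Lagrangian.
L = 41.2732 + 9*-14.5556 = -89.7272


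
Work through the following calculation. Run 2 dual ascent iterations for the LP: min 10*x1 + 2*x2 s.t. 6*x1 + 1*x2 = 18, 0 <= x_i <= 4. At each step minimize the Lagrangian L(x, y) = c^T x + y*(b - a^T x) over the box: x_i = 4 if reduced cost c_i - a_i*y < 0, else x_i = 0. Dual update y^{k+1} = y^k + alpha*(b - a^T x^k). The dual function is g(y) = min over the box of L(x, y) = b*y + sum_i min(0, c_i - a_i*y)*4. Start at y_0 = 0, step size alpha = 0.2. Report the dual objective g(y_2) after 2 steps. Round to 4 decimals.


Dual ascent for LP: min 10*x1 + 2*x2, 6*x1 + 1*x2 = 18, 0 <= x_i <= 4
Step 1: y^k = 0.0, reduced costs: (10.0, 2.0)
  x^k = (0.0, 0.0), subgradient = b - a^T x = 18.0
  y^{k+1} = 0.0 + 0.2*18.0 = 3.6
Step 2: y^k = 3.6, reduced costs: (-11.6, -1.6)
  x^k = (4.0, 4.0), subgradient = b - a^T x = -10.0
  y^{k+1} = 3.6 + 0.2*-10.0 = 1.6
Dual objective at y_2 = 1.6: reduced costs (0.4, 0.4), box minimizer x = (0.0, 0.0)
g(y_2) = b*y + (c1 - a1*y)*x1 + (c2 - a2*y)*x2 = 18*1.6 + 0.4*0.0 + 0.4*0.0 = 28.8 + 0.0 + 0.0 = 28.8


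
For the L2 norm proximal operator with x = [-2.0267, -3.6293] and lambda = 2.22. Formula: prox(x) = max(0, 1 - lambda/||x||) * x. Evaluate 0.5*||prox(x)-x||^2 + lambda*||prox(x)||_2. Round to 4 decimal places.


Step 1: Compute ||x||.
||x|| = 4.1568
Step 2: Compute scaling factor.
scale = max(0, 1 - 2.22/4.1568) = 0.4659
Step 3: prox(x) = [-0.9443, -1.691]
||prox(x)|| = 1.9368
Step 4: Proximal objective.
0.5*||prox-x||^2 = 2.4642
lambda*||prox|| = 4.2997
Total = 6.764


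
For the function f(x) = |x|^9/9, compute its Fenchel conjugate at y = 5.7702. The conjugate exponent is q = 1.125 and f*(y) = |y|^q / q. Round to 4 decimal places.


The conjugate exponent q satisfies 1/p + 1/q = 1.
p = 9, so q = 9/(9 - 1) = 1.125
|y|^q = 5.7702^1.125 = 7.1836
f*(5.7702) = 7.1836 / 1.125 = 6.3854


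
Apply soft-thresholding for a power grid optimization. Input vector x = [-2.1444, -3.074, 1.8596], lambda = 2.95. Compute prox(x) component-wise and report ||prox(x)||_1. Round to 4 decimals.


Soft-thresholding with lambda = 2.95:
prox(-2.1444) = sign(-2.1444)*max(|-2.1444| - 2.95, 0) = 0.0
prox(-3.074) = sign(-3.074)*max(|-3.074| - 2.95, 0) = -0.124
prox(1.8596) = sign(1.8596)*max(|1.8596| - 2.95, 0) = 0.0
prox(x) = [0.0, -0.124, 0.0]
||prox(x)||_1 = 0.0 + 0.124 + 0.0 = 0.124


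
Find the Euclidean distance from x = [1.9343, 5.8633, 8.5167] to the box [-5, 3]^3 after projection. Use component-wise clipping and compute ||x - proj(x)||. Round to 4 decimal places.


Project each component onto [-5, 3].
clip(1.9343) = 1.9343, clip(5.8633) = 3.0, clip(8.5167) = 3.0
Projection = [1.9343, 3.0, 3.0]
Squared diffs: [0.0, 8.1985, 30.434]
Distance = sqrt(38.6325) = 6.2155


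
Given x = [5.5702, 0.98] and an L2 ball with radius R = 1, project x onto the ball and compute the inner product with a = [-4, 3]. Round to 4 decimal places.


Step 1: Compute ||x|| (intermediates to 6 decimals).
||x|| = sqrt(5.5702^2 + 0.98^2) = 5.655752
Step 2: Project.
Since ||x|| > R, scale = R/||x|| = 1/5.655752 = 0.176811, proj(x) = scale * x
proj(x) = [0.984873, 0.173275]
Step 3: Dot product.
a^T * proj(x) = -4*0.984873 + 3*0.173275 = -3.4197


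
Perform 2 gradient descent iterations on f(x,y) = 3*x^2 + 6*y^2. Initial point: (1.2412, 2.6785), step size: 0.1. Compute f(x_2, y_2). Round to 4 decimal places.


Gradient descent on f(x,y) = 3*x^2 + 6*y^2.
Starting point: (1.2412, 2.6785), alpha = 0.1
Step 1: grad_x = 2*3*1.2412 = 7.4472, grad_y = 2*6*2.6785 = 32.142
  x_1 = 1.2412 - 0.1*7.4472 = 0.4965
  y_1 = 2.6785 - 0.1*32.142 = -0.5357
Step 2: grad_x = 2*3*0.4965 = 2.9789, grad_y = 2*6*-0.5357 = -6.4284
  x_2 = 0.4965 - 0.1*2.9789 = 0.1986
  y_2 = -0.5357 - 0.1*-6.4284 = 0.1071
f(0.1986, 0.1071) = 3*0.1986^2 + 6*0.1071^2 = 0.1872


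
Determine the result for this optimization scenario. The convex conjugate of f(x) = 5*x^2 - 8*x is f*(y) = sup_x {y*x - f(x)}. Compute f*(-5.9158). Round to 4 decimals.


f*(y) = sup_x {y*x - a*x^2 - b*x} = sup_x {(y-b)*x - a*x^2}
FOC: (y - b) - 2a*x = 0 => x* = (y - b)/(2a)
x* = (-5.9158 + 8)/(2*5) = 0.2084
f*(-5.9158) = (y-b)^2/(4a) = (-5.9158 + 8)^2/(4*5)
= 4.3439/20 = 0.2172


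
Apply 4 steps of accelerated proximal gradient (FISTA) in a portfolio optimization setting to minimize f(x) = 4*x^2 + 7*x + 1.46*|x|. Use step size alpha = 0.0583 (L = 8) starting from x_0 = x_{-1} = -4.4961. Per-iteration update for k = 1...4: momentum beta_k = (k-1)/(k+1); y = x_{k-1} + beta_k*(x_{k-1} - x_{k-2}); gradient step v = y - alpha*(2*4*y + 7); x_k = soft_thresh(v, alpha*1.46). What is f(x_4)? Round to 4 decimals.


FISTA on f(x) = 4*x^2 + 7*x + 1.46*|x|
L = 8, alpha = 0.0583
Iteration 1: beta = 0.0, y = -4.4961 + 0.0*(-4.4961 + 4.4961) = -4.4961
  grad(y) = -28.9688, v = y - alpha*grad = -2.8072
  prox(v) = soft_thresh(-2.8072, 0.0851) = -2.7221
Iteration 2: beta = 0.3333, y = -2.7221 + 0.3333*(-2.7221 + 4.4961) = -2.1308
  grad(y) = -10.0461, v = y - alpha*grad = -1.5451
  prox(v) = soft_thresh(-1.5451, 0.0851) = -1.46
Iteration 3: beta = 0.5, y = -1.46 + 0.5*(-1.46 + 2.7221) = -0.8289
  grad(y) = 0.3689, v = y - alpha*grad = -0.8504
  prox(v) = soft_thresh(-0.8504, 0.0851) = -0.7653
Iteration 4: beta = 0.6, y = -0.7653 + 0.6*(-0.7653 + 1.46) = -0.3485
  grad(y) = 4.2123, v = y - alpha*grad = -0.594
  prox(v) = soft_thresh(-0.594, 0.0851) = -0.5089
f(x_4) = 4*(-0.5089)^2 + 7*(-0.5089) + 1.46*|-0.5089| = -1.7834


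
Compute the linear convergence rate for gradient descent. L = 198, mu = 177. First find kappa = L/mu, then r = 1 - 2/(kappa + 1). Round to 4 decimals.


Step 1: Compute the condition number.
kappa = L/mu = 198/177 = 1.1186
Step 2: Compute the convergence rate.
r = 1 - 2/(kappa + 1) = 1 - 2*mu/(L + mu) = (L - mu)/(L + mu) = 21/375 = 0.056


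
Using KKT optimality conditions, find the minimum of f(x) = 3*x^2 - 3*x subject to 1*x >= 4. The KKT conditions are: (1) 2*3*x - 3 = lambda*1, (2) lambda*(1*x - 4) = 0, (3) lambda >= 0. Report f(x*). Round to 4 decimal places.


Step 1: Try lambda = 0 (constraint inactive).
x_unc = 3/(2*3) = 0.5
Check: 1*0.5 = 0.5 < 4 -- violated!
Step 2: Constraint must be active: 1*x = 4
x* = 4/1 = 4.0
lambda = (2*3*4.0 - 3)/1 = 21.0
Step 3: Compute optimal value.
f(x*) = 3*4.0^2 - 3*4.0 = 36.0


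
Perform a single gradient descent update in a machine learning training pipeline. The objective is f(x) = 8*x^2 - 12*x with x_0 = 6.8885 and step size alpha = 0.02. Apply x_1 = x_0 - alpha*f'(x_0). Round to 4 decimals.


We compute the gradient at x_0 and apply the update.
f'(x) = 16*x - 12
f'(6.8885) = 16*6.8885 - 12 = 98.216
x_1 = 6.8885 - 0.02*98.216 = 4.9242


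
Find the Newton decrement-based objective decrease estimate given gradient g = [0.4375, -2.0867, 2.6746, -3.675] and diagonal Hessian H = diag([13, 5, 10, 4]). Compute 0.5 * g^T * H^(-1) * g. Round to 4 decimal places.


Step 1: H is diagonal, so H^(-1) * g = [0.0337, -0.4173, 0.2675, -0.9188].
Step 2: g^T H^(-1) g = sum_i g_i^2 / H_ii
  = (0.4375)^2/13 + (-2.0867)^2/5 + (2.6746)^2/10 + (-3.675)^2/4
  = 0.0147 + 0.8709 + 0.7153 + 3.3764 = 4.9773
Step 3: Objective decrease = 0.5 * g^T H^(-1) g = 2.4887


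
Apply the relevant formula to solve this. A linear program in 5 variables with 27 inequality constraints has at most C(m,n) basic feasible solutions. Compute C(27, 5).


Each vertex corresponds to some choice of n active constraints out of m, so the number of vertices is at most C(m, n) = m! / (n!(m-n)!).
m = 27, n = 5
Numerator: 27 * 26 * 25 * 24 * 23
Denominator: 5! = 120
C(27, 5) = 80730


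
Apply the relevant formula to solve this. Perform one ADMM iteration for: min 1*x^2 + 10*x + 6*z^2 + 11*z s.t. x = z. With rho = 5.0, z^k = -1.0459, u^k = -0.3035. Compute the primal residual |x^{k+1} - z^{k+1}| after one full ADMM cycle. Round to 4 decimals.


ADMM iteration with rho = 5.0, z^k = -1.0459, u^k = -0.3035
Step 1: x-update.
Minimize 1*x^2 + 10*x + (5.0/2)*(x + 1.0459 - 0.3035)^2
FOC: (2*1 + 5.0)*x = -10 + 5.0*(-1.0459 + 0.3035)
x^{k+1} = -1.9589
Step 2: z-update.
Minimize 6*z^2 + 11*z + (5.0/2)*(-1.9589 - z - 0.3035)^2
FOC: (2*6 + 5.0)*z = -11 + 5.0*(-1.9589 - 0.3035)
z^{k+1} = -1.3125
Step 3: u-update.
u^{k+1} = -0.3035 - 1.9589 + 1.3125 = -0.9499
Step 4: Primal residual = |-1.9589 + 1.3125| = 0.6464


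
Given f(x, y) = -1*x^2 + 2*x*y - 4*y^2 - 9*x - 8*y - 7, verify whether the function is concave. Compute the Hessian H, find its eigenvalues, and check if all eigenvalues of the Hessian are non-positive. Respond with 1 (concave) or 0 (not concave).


The Hessian of f(x,y) = -1*x^2 + 2*x*y - 4*y^2 - 9*x - 8*y - 7 is:
H = [[-2, 2], [2, -8]]
Trace = -2 - 8 = -10
Determinant = -2*-8 - (2)^2 = 12
Discriminant = (-10)^2 - 4*12 = 52.0
Eigenvalues: lambda_1 = -8.6056, lambda_2 = -1.3944
The function is concave.

1


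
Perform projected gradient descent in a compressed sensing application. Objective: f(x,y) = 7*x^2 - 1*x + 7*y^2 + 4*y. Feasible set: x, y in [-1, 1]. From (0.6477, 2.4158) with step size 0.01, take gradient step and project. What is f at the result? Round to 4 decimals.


Step 1: Compute gradient at (0.6477, 2.4158).
grad_x = 2*7*0.6477 - 1 = 8.0678
grad_y = 2*7*2.4158 + 4 = 37.8212
Step 2: Gradient step.
x_raw = 0.6477 - 0.01*8.0678 = 0.567
y_raw = 2.4158 - 0.01*37.8212 = 2.0376
Step 3: Project onto [-1, 1].
x_proj = clip(0.567) = 0.567
y_proj = clip(2.0376) = 1.0
Step 4: Evaluate f.
f(0.567, 1.0) = 12.6836


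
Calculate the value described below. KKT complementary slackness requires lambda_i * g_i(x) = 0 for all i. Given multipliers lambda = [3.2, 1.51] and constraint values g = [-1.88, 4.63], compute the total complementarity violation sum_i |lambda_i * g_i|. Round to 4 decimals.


KKT complementary slackness check:
lambda_1 * g_1 = 3.2 * -1.88 = -6.016
lambda_2 * g_2 = 1.51 * 4.63 = 6.9913
Total violation = 6.016 + 6.9913 = 13.0073


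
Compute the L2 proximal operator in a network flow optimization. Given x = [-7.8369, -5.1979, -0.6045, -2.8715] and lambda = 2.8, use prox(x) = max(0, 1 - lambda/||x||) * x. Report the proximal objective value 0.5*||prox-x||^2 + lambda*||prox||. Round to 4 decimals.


Step 1: Compute ||x||.
||x|| = 9.8512
Step 2: Compute scaling factor.
scale = max(0, 1 - 2.8/9.8512) = 0.7158
Step 3: prox(x) = [-5.6094, -3.7205, -0.4327, -2.0553]
||prox(x)|| = 7.0512
Step 4: Proximal objective.
0.5*||prox-x||^2 = 3.92
lambda*||prox|| = 19.7434
Total = 23.6634


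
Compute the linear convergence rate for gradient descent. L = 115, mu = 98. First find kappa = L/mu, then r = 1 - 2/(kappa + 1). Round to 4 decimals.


Step 1: Compute the condition number.
kappa = L/mu = 115/98 = 1.1735
Step 2: Compute the convergence rate.
r = 1 - 2/(kappa + 1) = 1 - 2*mu/(L + mu) = (L - mu)/(L + mu) = 17/213 = 0.0798


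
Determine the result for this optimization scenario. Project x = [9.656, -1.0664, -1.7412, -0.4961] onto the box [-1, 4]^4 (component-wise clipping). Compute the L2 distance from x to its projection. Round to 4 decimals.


Project each component onto [-1, 4].
clip(9.656) = 4.0, clip(-1.0664) = -1.0, clip(-1.7412) = -1.0, clip(-0.4961) = -0.4961
Projection = [4.0, -1.0, -1.0, -0.4961]
Squared diffs: [31.9903, 0.0044, 0.5494, 0.0]
Distance = sqrt(32.5441) = 5.7047


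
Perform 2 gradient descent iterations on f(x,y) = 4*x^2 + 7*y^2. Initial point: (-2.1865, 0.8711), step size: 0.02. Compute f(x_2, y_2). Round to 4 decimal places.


Gradient descent on f(x,y) = 4*x^2 + 7*y^2.
Starting point: (-2.1865, 0.8711), alpha = 0.02
Step 1: grad_x = 2*4*-2.1865 = -17.492, grad_y = 2*7*0.8711 = 12.1954
  x_1 = -2.1865 - 0.02*-17.492 = -1.8367
  y_1 = 0.8711 - 0.02*12.1954 = 0.6272
Step 2: grad_x = 2*4*-1.8367 = -14.6933, grad_y = 2*7*0.6272 = 8.7807
  x_2 = -1.8367 - 0.02*-14.6933 = -1.5428
  y_2 = 0.6272 - 0.02*8.7807 = 0.4516
f(-1.5428, 0.4516) = 4*(-1.5428)^2 + 7*0.4516^2 = 10.9483


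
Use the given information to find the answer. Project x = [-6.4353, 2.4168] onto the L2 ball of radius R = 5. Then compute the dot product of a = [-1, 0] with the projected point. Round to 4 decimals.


Step 1: Compute ||x|| (intermediates to 6 decimals).
||x|| = sqrt((-6.4353)^2 + 2.4168^2) = 6.874155
Step 2: Project.
Since ||x|| > R, scale = R/||x|| = 5/6.874155 = 0.727362, proj(x) = scale * x
proj(x) = [-4.680793, 1.757888]
Step 3: Dot product.
a^T * proj(x) = -1*(-4.680793) + 0*1.757888 = 4.6808


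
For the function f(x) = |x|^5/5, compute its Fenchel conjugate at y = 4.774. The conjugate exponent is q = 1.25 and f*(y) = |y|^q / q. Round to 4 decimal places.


The conjugate exponent q satisfies 1/p + 1/q = 1.
p = 5, so q = 5/(5 - 1) = 1.25
|y|^q = 4.774^1.25 = 7.0567
f*(4.774) = 7.0567 / 1.25 = 5.6454


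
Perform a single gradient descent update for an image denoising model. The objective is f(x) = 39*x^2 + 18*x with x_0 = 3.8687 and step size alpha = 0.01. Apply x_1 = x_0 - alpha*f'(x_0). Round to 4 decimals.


We compute the gradient at x_0 and apply the update.
f'(x) = 78*x + 18
f'(3.8687) = 78*3.8687 + 18 = 319.7586
x_1 = 3.8687 - 0.01*319.7586 = 0.6711


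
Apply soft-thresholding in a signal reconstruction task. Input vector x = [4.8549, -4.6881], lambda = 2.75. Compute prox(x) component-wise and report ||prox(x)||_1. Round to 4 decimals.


Soft-thresholding with lambda = 2.75:
prox(4.8549) = sign(4.8549)*max(|4.8549| - 2.75, 0) = 2.1049
prox(-4.6881) = sign(-4.6881)*max(|-4.6881| - 2.75, 0) = -1.9381
prox(x) = [2.1049, -1.9381]
||prox(x)||_1 = 2.1049 + 1.9381 = 4.043


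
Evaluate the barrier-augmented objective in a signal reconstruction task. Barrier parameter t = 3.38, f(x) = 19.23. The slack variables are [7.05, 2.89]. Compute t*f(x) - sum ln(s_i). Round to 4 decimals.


Step 1: Compute log-barrier.
ln values: [1.953, 1.0613]
phi = -(1.953 + 1.0613) = -3.0143
Step 2: Compute augmented objective.
t*f(x) = 3.38*19.23 = 64.9974
Total = 64.9974 - 3.0143 = 61.9831


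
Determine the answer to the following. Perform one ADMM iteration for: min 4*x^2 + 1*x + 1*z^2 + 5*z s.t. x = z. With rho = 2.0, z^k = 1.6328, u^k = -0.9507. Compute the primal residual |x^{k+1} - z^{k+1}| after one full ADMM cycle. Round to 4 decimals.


ADMM iteration with rho = 2.0, z^k = 1.6328, u^k = -0.9507
Step 1: x-update.
Minimize 4*x^2 + 1*x + (2.0/2)*(x - 1.6328 - 0.9507)^2
FOC: (2*4 + 2.0)*x = -1 + 2.0*(1.6328 + 0.9507)
x^{k+1} = 0.4167
Step 2: z-update.
Minimize 1*z^2 + 5*z + (2.0/2)*(0.4167 - z - 0.9507)^2
FOC: (2*1 + 2.0)*z = -5 + 2.0*(0.4167 - 0.9507)
z^{k+1} = -1.517
Step 3: u-update.
u^{k+1} = -0.9507 + 0.4167 + 1.517 = 0.983
Step 4: Primal residual = |0.4167 + 1.517| = 1.9337


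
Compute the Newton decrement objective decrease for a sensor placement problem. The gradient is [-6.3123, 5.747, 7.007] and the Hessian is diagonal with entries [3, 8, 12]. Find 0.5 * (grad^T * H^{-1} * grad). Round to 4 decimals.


Step 1: H is diagonal, so H^(-1) * g = [-2.1041, 0.7184, 0.5839].
Step 2: g^T H^(-1) g = sum_i g_i^2 / H_ii
  = (-6.3123)^2/3 + (5.747)^2/8 + (7.007)^2/12
  = 13.2817 + 4.1285 + 4.0915 = 21.5017
Step 3: Objective decrease = 0.5 * g^T H^(-1) g = 10.7509


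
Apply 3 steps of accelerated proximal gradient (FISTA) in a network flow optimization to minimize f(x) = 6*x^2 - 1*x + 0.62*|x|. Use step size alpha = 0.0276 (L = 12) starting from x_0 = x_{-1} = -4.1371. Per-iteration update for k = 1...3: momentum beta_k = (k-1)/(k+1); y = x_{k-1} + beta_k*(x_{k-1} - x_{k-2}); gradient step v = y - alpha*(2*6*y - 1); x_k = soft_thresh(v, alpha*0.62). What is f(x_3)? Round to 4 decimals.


FISTA on f(x) = 6*x^2 - 1*x + 0.62*|x|
L = 12, alpha = 0.0276
Iteration 1: beta = 0.0, y = -4.1371 + 0.0*(-4.1371 + 4.1371) = -4.1371
  grad(y) = -50.6452, v = y - alpha*grad = -2.7393
  prox(v) = soft_thresh(-2.7393, 0.0171) = -2.7222
Iteration 2: beta = 0.3333, y = -2.7222 + 0.3333*(-2.7222 + 4.1371) = -2.2505
  grad(y) = -28.0065, v = y - alpha*grad = -1.4776
  prox(v) = soft_thresh(-1.4776, 0.0171) = -1.4604
Iteration 3: beta = 0.5, y = -1.4604 + 0.5*(-1.4604 + 2.7222) = -0.8296
  grad(y) = -10.955, v = y - alpha*grad = -0.5272
  prox(v) = soft_thresh(-0.5272, 0.0171) = -0.5101
f(x_3) = 6*(-0.5101)^2 - 1*(-0.5101) + 0.62*|-0.5101| = 2.3877


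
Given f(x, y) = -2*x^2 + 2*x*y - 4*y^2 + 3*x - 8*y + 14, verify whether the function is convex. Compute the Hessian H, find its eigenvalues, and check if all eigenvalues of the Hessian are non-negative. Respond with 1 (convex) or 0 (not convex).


The Hessian of f(x,y) = -2*x^2 + 2*x*y - 4*y^2 + 3*x - 8*y + 14 is:
H = [[-4, 2], [2, -8]]
Trace = -4 - 8 = -12
Determinant = -4*-8 - (2)^2 = 28
Discriminant = (-12)^2 - 4*28 = 32.0
Eigenvalues: lambda_1 = -8.8284, lambda_2 = -3.1716
The function is not convex.

0


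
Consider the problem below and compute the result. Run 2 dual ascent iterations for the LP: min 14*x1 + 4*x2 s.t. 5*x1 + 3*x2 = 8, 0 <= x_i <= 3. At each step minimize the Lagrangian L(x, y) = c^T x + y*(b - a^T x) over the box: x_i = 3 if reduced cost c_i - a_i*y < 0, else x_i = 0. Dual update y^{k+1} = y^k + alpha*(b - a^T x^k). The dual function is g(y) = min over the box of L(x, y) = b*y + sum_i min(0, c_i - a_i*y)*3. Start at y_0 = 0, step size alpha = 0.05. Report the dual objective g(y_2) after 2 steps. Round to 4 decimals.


Dual ascent for LP: min 14*x1 + 4*x2, 5*x1 + 3*x2 = 8, 0 <= x_i <= 3
Step 1: y^k = 0.0, reduced costs: (14.0, 4.0)
  x^k = (0.0, 0.0), subgradient = b - a^T x = 8.0
  y^{k+1} = 0.0 + 0.05*8.0 = 0.4
Step 2: y^k = 0.4, reduced costs: (12.0, 2.8)
  x^k = (0.0, 0.0), subgradient = b - a^T x = 8.0
  y^{k+1} = 0.4 + 0.05*8.0 = 0.8
Dual objective at y_2 = 0.8: reduced costs (10.0, 1.6), box minimizer x = (0.0, 0.0)
g(y_2) = b*y + (c1 - a1*y)*x1 + (c2 - a2*y)*x2 = 8*0.8 + 10.0*0.0 + 1.6*0.0 = 6.4 + 0.0 + 0.0 = 6.4


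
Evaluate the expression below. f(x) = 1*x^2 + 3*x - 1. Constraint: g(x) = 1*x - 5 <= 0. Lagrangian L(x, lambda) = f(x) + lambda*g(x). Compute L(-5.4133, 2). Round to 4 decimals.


Step 1: Evaluate f(x).
f(-5.4133) = 1*(-5.4133)^2 + 3*(-5.4133) - 1 = 12.0639
Step 2: Evaluate g(x).
g(-5.4133) = 1*-5.4133 - 5 = -10.4133
Step 3: Compute Lagrangian.
L = 12.0639 + 2*-10.4133 = -8.7627


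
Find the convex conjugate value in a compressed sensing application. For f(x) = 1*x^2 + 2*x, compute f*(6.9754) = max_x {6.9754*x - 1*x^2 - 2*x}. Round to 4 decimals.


f*(y) = sup_x {y*x - a*x^2 - b*x} = sup_x {(y-b)*x - a*x^2}
FOC: (y - b) - 2a*x = 0 => x* = (y - b)/(2a)
x* = (6.9754 - 2)/(2*1) = 2.4877
f*(6.9754) = (y-b)^2/(4a) = (6.9754 - 2)^2/(4*1)
= 24.7546/4 = 6.1887


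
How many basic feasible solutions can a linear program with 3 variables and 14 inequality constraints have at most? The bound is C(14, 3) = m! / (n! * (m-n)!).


Each vertex corresponds to some choice of n active constraints out of m, so the number of vertices is at most C(m, n) = m! / (n!(m-n)!).
m = 14, n = 3
Numerator: 14 * 13 * 12
Denominator: 3! = 6
C(14, 3) = 364


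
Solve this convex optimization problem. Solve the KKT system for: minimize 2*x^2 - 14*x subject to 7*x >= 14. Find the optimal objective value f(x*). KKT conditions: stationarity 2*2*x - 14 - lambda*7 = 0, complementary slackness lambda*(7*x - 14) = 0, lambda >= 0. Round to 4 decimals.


Step 1: Try lambda = 0 (constraint inactive).
Stationarity: 2*2*x - 14 = 0
x* = 14/(2*2) = 3.5
Check constraint: 7*3.5 = 24.5 >= 14 -- satisfied.
Step 2: Compute optimal value.
f(x*) = 2*3.5^2 - 14*3.5 = -24.5


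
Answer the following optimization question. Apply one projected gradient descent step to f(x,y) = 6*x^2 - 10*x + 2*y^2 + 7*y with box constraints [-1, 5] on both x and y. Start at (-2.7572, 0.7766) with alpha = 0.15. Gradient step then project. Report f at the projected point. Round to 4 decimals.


Step 1: Compute gradient at (-2.7572, 0.7766).
grad_x = 2*6*-2.7572 - 10 = -43.0864
grad_y = 2*2*0.7766 + 7 = 10.1064
Step 2: Gradient step.
x_raw = -2.7572 - 0.15*-43.0864 = 3.7058
y_raw = 0.7766 - 0.15*10.1064 = -0.7394
Step 3: Project onto [-1, 5].
x_proj = clip(3.7058) = 3.7058
y_proj = clip(-0.7394) = -0.7394
Step 4: Evaluate f.
f(3.7058, -0.7394) = 41.2561


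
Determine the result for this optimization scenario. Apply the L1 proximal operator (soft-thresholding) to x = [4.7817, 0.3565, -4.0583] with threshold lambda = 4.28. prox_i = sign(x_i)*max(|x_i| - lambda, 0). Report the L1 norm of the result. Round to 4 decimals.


Soft-thresholding with lambda = 4.28:
prox(4.7817) = sign(4.7817)*max(|4.7817| - 4.28, 0) = 0.5017
prox(0.3565) = sign(0.3565)*max(|0.3565| - 4.28, 0) = 0.0
prox(-4.0583) = sign(-4.0583)*max(|-4.0583| - 4.28, 0) = 0.0
prox(x) = [0.5017, 0.0, 0.0]
||prox(x)||_1 = 0.5017 + 0.0 + 0.0 = 0.5017


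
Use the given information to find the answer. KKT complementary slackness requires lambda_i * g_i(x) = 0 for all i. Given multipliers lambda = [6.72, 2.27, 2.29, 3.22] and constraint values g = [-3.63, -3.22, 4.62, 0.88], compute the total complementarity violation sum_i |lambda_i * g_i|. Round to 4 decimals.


KKT complementary slackness check:
lambda_1 * g_1 = 6.72 * -3.63 = -24.3936
lambda_2 * g_2 = 2.27 * -3.22 = -7.3094
lambda_3 * g_3 = 2.29 * 4.62 = 10.5798
lambda_4 * g_4 = 3.22 * 0.88 = 2.8336
Total violation = 24.3936 + 7.3094 + 10.5798 + 2.8336 = 45.1164


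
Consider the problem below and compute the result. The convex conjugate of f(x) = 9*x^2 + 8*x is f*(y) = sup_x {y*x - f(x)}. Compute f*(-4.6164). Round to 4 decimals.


f*(y) = sup_x {y*x - a*x^2 - b*x} = sup_x {(y-b)*x - a*x^2}
FOC: (y - b) - 2a*x = 0 => x* = (y - b)/(2a)
x* = (-4.6164 - 8)/(2*9) = -0.7009
f*(-4.6164) = (y-b)^2/(4a) = (-4.6164 - 8)^2/(4*9)
= 159.1735/36 = 4.4215


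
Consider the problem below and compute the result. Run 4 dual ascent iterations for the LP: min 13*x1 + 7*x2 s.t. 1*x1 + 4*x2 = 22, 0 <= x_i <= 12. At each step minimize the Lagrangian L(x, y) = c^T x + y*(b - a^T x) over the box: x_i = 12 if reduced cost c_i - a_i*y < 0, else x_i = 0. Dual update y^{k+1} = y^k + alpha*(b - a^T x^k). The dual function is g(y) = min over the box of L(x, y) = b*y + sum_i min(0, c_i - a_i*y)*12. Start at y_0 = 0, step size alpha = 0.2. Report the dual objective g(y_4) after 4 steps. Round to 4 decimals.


Dual ascent for LP: min 13*x1 + 7*x2, 1*x1 + 4*x2 = 22, 0 <= x_i <= 12
Step 1: y^k = 0.0, reduced costs: (13.0, 7.0)
  x^k = (0.0, 0.0), subgradient = b - a^T x = 22.0
  y^{k+1} = 0.0 + 0.2*22.0 = 4.4
Step 2: y^k = 4.4, reduced costs: (8.6, -10.6)
  x^k = (0.0, 12.0), subgradient = b - a^T x = -26.0
  y^{k+1} = 4.4 + 0.2*-26.0 = -0.8
Step 3: y^k = -0.8, reduced costs: (13.8, 10.2)
  x^k = (0.0, 0.0), subgradient = b - a^T x = 22.0
  y^{k+1} = -0.8 + 0.2*22.0 = 3.6
Step 4: y^k = 3.6, reduced costs: (9.4, -7.4)
  x^k = (0.0, 12.0), subgradient = b - a^T x = -26.0
  y^{k+1} = 3.6 + 0.2*-26.0 = -1.6
Dual objective at y_4 = -1.6: reduced costs (14.6, 13.4), box minimizer x = (0.0, 0.0)
g(y_4) = b*y + (c1 - a1*y)*x1 + (c2 - a2*y)*x2 = 22*(-1.6) + 14.6*0.0 + 13.4*0.0 = -35.2 + 0.0 + 0.0 = -35.2


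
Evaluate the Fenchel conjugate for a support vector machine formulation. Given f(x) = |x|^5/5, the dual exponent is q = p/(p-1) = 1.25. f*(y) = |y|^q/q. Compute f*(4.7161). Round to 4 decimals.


The conjugate exponent q satisfies 1/p + 1/q = 1.
p = 5, so q = 5/(5 - 1) = 1.25
|y|^q = 4.7161^1.25 = 6.9499
f*(4.7161) = 6.9499 / 1.25 = 5.5599


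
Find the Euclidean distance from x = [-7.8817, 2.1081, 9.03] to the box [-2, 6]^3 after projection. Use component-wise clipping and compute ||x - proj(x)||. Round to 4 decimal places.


Project each component onto [-2, 6].
clip(-7.8817) = -2.0, clip(2.1081) = 2.1081, clip(9.03) = 6.0
Projection = [-2.0, 2.1081, 6.0]
Squared diffs: [34.5944, 0.0, 9.1809]
Distance = sqrt(43.7753) = 6.6163


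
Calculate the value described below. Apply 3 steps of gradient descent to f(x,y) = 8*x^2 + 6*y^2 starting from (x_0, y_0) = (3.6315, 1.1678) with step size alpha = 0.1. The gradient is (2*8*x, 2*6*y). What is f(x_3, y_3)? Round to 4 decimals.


Gradient descent on f(x,y) = 8*x^2 + 6*y^2.
Starting point: (3.6315, 1.1678), alpha = 0.1
Step 1: grad_x = 2*8*3.6315 = 58.104, grad_y = 2*6*1.1678 = 14.0136
  x_1 = 3.6315 - 0.1*58.104 = -2.1789
  y_1 = 1.1678 - 0.1*14.0136 = -0.2336
Step 2: grad_x = 2*8*-2.1789 = -34.8624, grad_y = 2*6*-0.2336 = -2.8027
  x_2 = -2.1789 - 0.1*-34.8624 = 1.3073
  y_2 = -0.2336 - 0.1*-2.8027 = 0.0467
Step 3: grad_x = 2*8*1.3073 = 20.9174, grad_y = 2*6*0.0467 = 0.5605
  x_3 = 1.3073 - 0.1*20.9174 = -0.7844
  y_3 = 0.0467 - 0.1*0.5605 = -0.0093
f(-0.7844, -0.0093) = 8*(-0.7844)^2 + 6*(-0.0093)^2 = 4.9228


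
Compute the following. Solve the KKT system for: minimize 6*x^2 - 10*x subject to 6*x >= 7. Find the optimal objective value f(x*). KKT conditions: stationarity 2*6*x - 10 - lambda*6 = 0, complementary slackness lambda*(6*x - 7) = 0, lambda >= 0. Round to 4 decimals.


Step 1: Try lambda = 0 (constraint inactive).
x_unc = 10/(2*6) = 0.8333
Check: 6*0.8333 = 4.9998 < 7 -- violated!
Step 2: Constraint must be active: 6*x = 7
x* = 7/6 = 1.1667 (rounded; the exact value 7/6 is used below)
lambda = (2*6*(7/6) - 10)/6 = 0.6667
Step 3: Compute optimal value.
f(x*) = 6*(7/6)^2 - 10*(7/6) = -3.5


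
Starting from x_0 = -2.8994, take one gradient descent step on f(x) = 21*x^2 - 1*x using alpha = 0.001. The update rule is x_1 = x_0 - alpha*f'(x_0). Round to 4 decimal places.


We compute the gradient at x_0 and apply the update.
f'(x) = 42*x - 1
f'(-2.8994) = 42*-2.8994 - 1 = -122.7748
x_1 = -2.8994 - 0.001*-122.7748 = -2.7766


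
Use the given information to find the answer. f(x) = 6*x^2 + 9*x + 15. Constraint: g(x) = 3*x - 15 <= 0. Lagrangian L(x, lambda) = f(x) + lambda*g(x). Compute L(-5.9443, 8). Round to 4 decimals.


Step 1: Evaluate f(x).
f(-5.9443) = 6*(-5.9443)^2 + 9*(-5.9443) + 15 = 173.5095
Step 2: Evaluate g(x).
g(-5.9443) = 3*-5.9443 - 15 = -32.8329
Step 3: Compute Lagrangian.
L = 173.5095 + 8*-32.8329 = -89.1537


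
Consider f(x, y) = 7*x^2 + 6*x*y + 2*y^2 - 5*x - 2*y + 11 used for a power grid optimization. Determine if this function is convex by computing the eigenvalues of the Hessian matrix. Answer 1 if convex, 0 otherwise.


The Hessian of f(x,y) = 7*x^2 + 6*x*y + 2*y^2 - 5*x - 2*y + 11 is:
H = [[14, 6], [6, 4]]
Trace = 14 + 4 = 18
Determinant = 14*4 - (6)^2 = 20
Discriminant = (18)^2 - 4*20 = 244.0
Eigenvalues: lambda_1 = 1.1898, lambda_2 = 16.8102
The function is convex.

1


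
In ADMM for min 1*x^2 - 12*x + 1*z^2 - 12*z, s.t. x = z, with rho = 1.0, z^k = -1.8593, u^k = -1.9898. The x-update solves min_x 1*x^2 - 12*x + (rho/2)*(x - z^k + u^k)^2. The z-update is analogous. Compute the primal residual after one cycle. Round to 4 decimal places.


ADMM iteration with rho = 1.0, z^k = -1.8593, u^k = -1.9898
Step 1: x-update.
Minimize 1*x^2 - 12*x + (1.0/2)*(x + 1.8593 - 1.9898)^2
FOC: (2*1 + 1.0)*x = 12 + 1.0*(-1.8593 + 1.9898)
x^{k+1} = 4.0435
Step 2: z-update.
Minimize 1*z^2 - 12*z + (1.0/2)*(4.0435 - z - 1.9898)^2
FOC: (2*1 + 1.0)*z = 12 + 1.0*(4.0435 - 1.9898)
z^{k+1} = 4.6846
Step 3: u-update.
u^{k+1} = -1.9898 + 4.0435 - 4.6846 = -2.6309
Step 4: Primal residual = |4.0435 - 4.6846| = 0.6411


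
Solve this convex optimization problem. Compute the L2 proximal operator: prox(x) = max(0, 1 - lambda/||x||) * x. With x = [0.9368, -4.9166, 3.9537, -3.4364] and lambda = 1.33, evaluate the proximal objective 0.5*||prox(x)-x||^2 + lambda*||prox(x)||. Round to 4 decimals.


Step 1: Compute ||x||.
||x|| = 7.2451
Step 2: Compute scaling factor.
scale = max(0, 1 - 1.33/7.2451) = 0.8164
Step 3: prox(x) = [0.7648, -4.014, 3.2279, -2.8056]
||prox(x)|| = 5.9151
Step 4: Proximal objective.
0.5*||prox-x||^2 = 0.8845
lambda*||prox|| = 7.8671
Total = 8.7515


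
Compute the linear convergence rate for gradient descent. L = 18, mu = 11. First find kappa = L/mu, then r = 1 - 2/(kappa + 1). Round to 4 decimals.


Step 1: Compute the condition number.
kappa = L/mu = 18/11 = 1.6364
Step 2: Compute the convergence rate.
r = 1 - 2/(kappa + 1) = 1 - 2*mu/(L + mu) = (L - mu)/(L + mu) = 7/29 = 0.2414


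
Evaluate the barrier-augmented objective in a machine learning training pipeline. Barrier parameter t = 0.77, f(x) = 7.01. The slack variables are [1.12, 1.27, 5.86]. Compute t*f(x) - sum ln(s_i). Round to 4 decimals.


Step 1: Compute log-barrier.
ln values: [0.1133, 0.239, 1.7681]
phi = -(0.1133 + 0.239 + 1.7681) = -2.1205
Step 2: Compute augmented objective.
t*f(x) = 0.77*7.01 = 5.3977
Total = 5.3977 - 2.1205 = 3.2772


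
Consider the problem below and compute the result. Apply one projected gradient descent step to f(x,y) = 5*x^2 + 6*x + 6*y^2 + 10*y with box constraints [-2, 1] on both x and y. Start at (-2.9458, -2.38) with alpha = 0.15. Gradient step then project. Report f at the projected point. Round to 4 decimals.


Step 1: Compute gradient at (-2.9458, -2.38).
grad_x = 2*5*-2.9458 + 6 = -23.458
grad_y = 2*6*-2.38 + 10 = -18.56
Step 2: Gradient step.
x_raw = -2.9458 - 0.15*-23.458 = 0.5729
y_raw = -2.38 - 0.15*-18.56 = 0.404
Step 3: Project onto [-2, 1].
x_proj = clip(0.5729) = 0.5729
y_proj = clip(0.404) = 0.404
Step 4: Evaluate f.
f(0.5729, 0.404) = 10.0978


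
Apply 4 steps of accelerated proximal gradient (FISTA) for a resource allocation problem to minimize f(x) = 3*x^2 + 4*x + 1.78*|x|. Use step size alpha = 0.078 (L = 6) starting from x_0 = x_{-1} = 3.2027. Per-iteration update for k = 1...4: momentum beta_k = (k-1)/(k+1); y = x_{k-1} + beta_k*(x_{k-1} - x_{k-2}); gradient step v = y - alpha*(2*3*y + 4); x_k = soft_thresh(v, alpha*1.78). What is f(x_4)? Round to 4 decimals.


FISTA on f(x) = 3*x^2 + 4*x + 1.78*|x|
L = 6, alpha = 0.078
Iteration 1: beta = 0.0, y = 3.2027 + 0.0*(3.2027 - 3.2027) = 3.2027
  grad(y) = 23.2162, v = y - alpha*grad = 1.3918
  prox(v) = soft_thresh(1.3918, 0.1388) = 1.253
Iteration 2: beta = 0.3333, y = 1.253 + 0.3333*(1.253 - 3.2027) = 0.6031
  grad(y) = 7.6186, v = y - alpha*grad = 0.0088
  prox(v) = soft_thresh(0.0088, 0.1388) = 0.0
Iteration 3: beta = 0.5, y = 0.0 + 0.5*(0.0 - 1.253) = -0.6265
  grad(y) = 0.241, v = y - alpha*grad = -0.6453
  prox(v) = soft_thresh(-0.6453, 0.1388) = -0.5065
Iteration 4: beta = 0.6, y = -0.5065 + 0.6*(-0.5065 - 0.0) = -0.8103
  grad(y) = -0.862, v = y - alpha*grad = -0.7431
  prox(v) = soft_thresh(-0.7431, 0.1388) = -0.6043
f(x_4) = 3*(-0.6043)^2 + 4*(-0.6043) + 1.78*|-0.6043| = -0.2461


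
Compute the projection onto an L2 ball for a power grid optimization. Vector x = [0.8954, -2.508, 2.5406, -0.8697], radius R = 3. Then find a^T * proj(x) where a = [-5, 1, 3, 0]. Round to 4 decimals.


Step 1: Compute ||x|| (intermediates to 6 decimals).
||x|| = sqrt(0.8954^2 + (-2.508)^2 + 2.5406^2 + (-0.8697)^2) = 3.781908
Step 2: Project.
Since ||x|| > R, scale = R/||x|| = 3/3.781908 = 0.79325, proj(x) = scale * x
proj(x) = [0.710276, -1.989471, 2.015331, -0.68989]
Step 3: Dot product.
a^T * proj(x) = -5*0.710276 + 1*(-1.989471) + 3*2.015331 + 0*(-0.68989) = 0.5051


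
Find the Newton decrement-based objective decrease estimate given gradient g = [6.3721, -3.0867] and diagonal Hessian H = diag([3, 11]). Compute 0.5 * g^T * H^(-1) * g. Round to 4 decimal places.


Step 1: H is diagonal, so H^(-1) * g = [2.124, -0.2806].
Step 2: g^T H^(-1) g = sum_i g_i^2 / H_ii
  = (6.3721)^2/3 + (-3.0867)^2/11
  = 13.5346 + 0.8662 = 14.4007
Step 3: Objective decrease = 0.5 * g^T H^(-1) g = 7.2004


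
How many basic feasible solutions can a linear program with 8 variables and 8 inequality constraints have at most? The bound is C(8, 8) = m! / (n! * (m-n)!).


Each vertex corresponds to some choice of n active constraints out of m, so the number of vertices is at most C(m, n) = m! / (n!(m-n)!).
m = 8, n = 8
Numerator: 8 * 7 * 6 * 5 * 4 * 3 * 2 * 1
Denominator: 8! = 40320
C(8, 8) = 1


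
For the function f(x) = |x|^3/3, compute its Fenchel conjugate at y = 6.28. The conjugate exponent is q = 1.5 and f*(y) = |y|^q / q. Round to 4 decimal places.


The conjugate exponent q satisfies 1/p + 1/q = 1.
p = 3, so q = 3/(3 - 1) = 1.5
|y|^q = 6.28^1.5 = 15.7376
f*(6.28) = 15.7376 / 1.5 = 10.4918


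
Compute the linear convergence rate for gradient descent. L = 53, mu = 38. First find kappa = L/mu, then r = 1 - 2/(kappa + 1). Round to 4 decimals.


Step 1: Compute the condition number.
kappa = L/mu = 53/38 = 1.3947
Step 2: Compute the convergence rate.
r = 1 - 2/(kappa + 1) = 1 - 2*mu/(L + mu) = (L - mu)/(L + mu) = 15/91 = 0.1648


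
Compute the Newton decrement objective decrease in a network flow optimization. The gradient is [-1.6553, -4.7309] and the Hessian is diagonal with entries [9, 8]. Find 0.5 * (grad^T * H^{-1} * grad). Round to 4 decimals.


Step 1: H is diagonal, so H^(-1) * g = [-0.1839, -0.5914].
Step 2: g^T H^(-1) g = sum_i g_i^2 / H_ii
  = (-1.6553)^2/9 + (-4.7309)^2/8
  = 0.3044 + 2.7977 = 3.1021
Step 3: Objective decrease = 0.5 * g^T H^(-1) g = 1.5511


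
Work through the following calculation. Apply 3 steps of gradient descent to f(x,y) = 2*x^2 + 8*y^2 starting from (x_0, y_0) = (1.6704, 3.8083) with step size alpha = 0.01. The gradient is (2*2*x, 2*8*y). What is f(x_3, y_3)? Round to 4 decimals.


Gradient descent on f(x,y) = 2*x^2 + 8*y^2.
Starting point: (1.6704, 3.8083), alpha = 0.01
Step 1: grad_x = 2*2*1.6704 = 6.6816, grad_y = 2*8*3.8083 = 60.9328
  x_1 = 1.6704 - 0.01*6.6816 = 1.6036
  y_1 = 3.8083 - 0.01*60.9328 = 3.199
Step 2: grad_x = 2*2*1.6036 = 6.4143, grad_y = 2*8*3.199 = 51.1836
  x_2 = 1.6036 - 0.01*6.4143 = 1.5394
  y_2 = 3.199 - 0.01*51.1836 = 2.6871
Step 3: grad_x = 2*2*1.5394 = 6.1578, grad_y = 2*8*2.6871 = 42.9942
  x_3 = 1.5394 - 0.01*6.1578 = 1.4779
  y_3 = 2.6871 - 0.01*42.9942 = 2.2572
f(1.4779, 2.2572) = 2*1.4779^2 + 8*2.2572^2 = 45.1276


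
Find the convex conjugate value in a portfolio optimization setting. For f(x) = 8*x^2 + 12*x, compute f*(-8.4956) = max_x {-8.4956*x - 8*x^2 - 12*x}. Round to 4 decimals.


f*(y) = sup_x {y*x - a*x^2 - b*x} = sup_x {(y-b)*x - a*x^2}
FOC: (y - b) - 2a*x = 0 => x* = (y - b)/(2a)
x* = (-8.4956 - 12)/(2*8) = -1.281
f*(-8.4956) = (y-b)^2/(4a) = (-8.4956 - 12)^2/(4*8)
= 420.0696/32 = 13.1272


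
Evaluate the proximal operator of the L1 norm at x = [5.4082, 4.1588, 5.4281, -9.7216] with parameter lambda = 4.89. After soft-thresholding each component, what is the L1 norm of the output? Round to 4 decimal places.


Soft-thresholding with lambda = 4.89:
prox(5.4082) = sign(5.4082)*max(|5.4082| - 4.89, 0) = 0.5182
prox(4.1588) = sign(4.1588)*max(|4.1588| - 4.89, 0) = 0.0
prox(5.4281) = sign(5.4281)*max(|5.4281| - 4.89, 0) = 0.5381
prox(-9.7216) = sign(-9.7216)*max(|-9.7216| - 4.89, 0) = -4.8316
prox(x) = [0.5182, 0.0, 0.5381, -4.8316]
||prox(x)||_1 = 0.5182 + 0.0 + 0.5381 + 4.8316 = 5.8879


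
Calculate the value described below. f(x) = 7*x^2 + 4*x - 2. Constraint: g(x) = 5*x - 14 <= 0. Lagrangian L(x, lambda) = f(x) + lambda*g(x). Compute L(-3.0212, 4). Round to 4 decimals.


Step 1: Evaluate f(x).
f(-3.0212) = 7*(-3.0212)^2 + 4*(-3.0212) - 2 = 49.8087
Step 2: Evaluate g(x).
g(-3.0212) = 5*-3.0212 - 14 = -29.106
Step 3: Compute Lagrangian.
L = 49.8087 + 4*-29.106 = -66.6153


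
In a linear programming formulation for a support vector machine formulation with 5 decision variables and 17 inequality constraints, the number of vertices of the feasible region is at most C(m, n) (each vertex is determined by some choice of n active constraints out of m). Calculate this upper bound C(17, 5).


Each vertex corresponds to some choice of n active constraints out of m, so the number of vertices is at most C(m, n) = m! / (n!(m-n)!).
m = 17, n = 5
Numerator: 17 * 16 * 15 * 14 * 13
Denominator: 5! = 120
C(17, 5) = 6188
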